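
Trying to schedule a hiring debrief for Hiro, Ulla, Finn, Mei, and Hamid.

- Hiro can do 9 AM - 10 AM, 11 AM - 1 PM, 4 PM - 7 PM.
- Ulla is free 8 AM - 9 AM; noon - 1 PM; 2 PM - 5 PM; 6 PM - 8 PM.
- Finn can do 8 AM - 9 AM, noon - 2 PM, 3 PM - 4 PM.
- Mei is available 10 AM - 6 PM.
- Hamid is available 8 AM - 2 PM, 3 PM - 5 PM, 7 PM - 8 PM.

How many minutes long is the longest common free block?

60

Hiro ∩ Ulla: 12:00-13:00, 16:00-17:00, 18:00-19:00.
Hiro ∩ Ulla ∩ Finn: 12:00-13:00.
Hiro ∩ Ulla ∩ Finn ∩ Mei: 12:00-13:00.
Hiro ∩ Ulla ∩ Finn ∩ Mei ∩ Hamid: 12:00-13:00.
Those are the intersection windows.
The longest is 12:00-13:00 at 60 minutes.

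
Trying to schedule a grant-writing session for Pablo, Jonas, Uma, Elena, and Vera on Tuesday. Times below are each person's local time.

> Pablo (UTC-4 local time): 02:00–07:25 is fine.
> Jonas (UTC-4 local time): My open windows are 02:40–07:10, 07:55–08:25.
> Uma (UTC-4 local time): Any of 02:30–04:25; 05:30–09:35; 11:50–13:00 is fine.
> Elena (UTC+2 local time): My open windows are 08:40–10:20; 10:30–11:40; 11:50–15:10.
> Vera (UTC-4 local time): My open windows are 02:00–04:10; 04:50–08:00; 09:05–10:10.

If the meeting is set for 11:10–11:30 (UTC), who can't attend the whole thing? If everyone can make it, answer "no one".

Pablo in UTC: 06:00-11:25 (add 4h to convert from UTC-4).
Jonas in UTC: 06:40-11:10, 11:55-12:25 (add 4h to convert from UTC-4).
Uma in UTC: 06:30-08:25, 09:30-13:35, 15:50-17:00 (add 4h to convert from UTC-4).
Elena in UTC: 06:40-08:20, 08:30-09:40, 09:50-13:10 (subtract 2h to convert from UTC+2).
Vera in UTC: 06:00-08:10, 08:50-12:00, 13:05-14:10 (add 4h to convert from UTC-4).
Pablo: not fully free for 11:10-11:30. Jonas: not fully free for 11:10-11:30. Uma: free for 11:10-11:30. Elena: free for 11:10-11:30. Vera: free for 11:10-11:30.

Jonas, Pablo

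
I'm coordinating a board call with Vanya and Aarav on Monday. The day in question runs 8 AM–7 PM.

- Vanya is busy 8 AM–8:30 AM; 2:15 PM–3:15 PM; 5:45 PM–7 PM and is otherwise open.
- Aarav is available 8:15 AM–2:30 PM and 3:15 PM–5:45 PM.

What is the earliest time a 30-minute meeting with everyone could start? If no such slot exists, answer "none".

08:30

Vanya free: 08:30-14:15, 15:15-17:45 (invert busy blocks within the working day).
Aarav free: 08:15-14:30, 15:15-17:45.
Vanya ∩ Aarav: 08:30-14:15, 15:15-17:45.
So the common availability across everyone is 08:30-14:15, 15:15-17:45.
The first common window of at least 30 minutes is 08:30-14:15, so the earliest start is 08:30.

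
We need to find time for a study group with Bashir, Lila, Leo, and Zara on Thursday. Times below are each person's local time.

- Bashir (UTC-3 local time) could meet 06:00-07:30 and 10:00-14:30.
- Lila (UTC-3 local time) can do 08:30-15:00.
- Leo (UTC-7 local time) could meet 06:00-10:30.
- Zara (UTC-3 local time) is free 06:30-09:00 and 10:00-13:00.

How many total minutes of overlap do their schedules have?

180

Bashir in UTC: 09:00-10:30, 13:00-17:30 (add 3h to convert from UTC-3).
Lila in UTC: 11:30-18:00 (add 3h to convert from UTC-3).
Leo in UTC: 13:00-17:30 (add 7h to convert from UTC-7).
Zara in UTC: 09:30-12:00, 13:00-16:00 (add 3h to convert from UTC-3).
Bashir ∩ Lila: 13:00-17:30.
Bashir ∩ Lila ∩ Leo: 13:00-17:30.
Bashir ∩ Lila ∩ Leo ∩ Zara: 13:00-16:00.
That's a single block of 180 minutes.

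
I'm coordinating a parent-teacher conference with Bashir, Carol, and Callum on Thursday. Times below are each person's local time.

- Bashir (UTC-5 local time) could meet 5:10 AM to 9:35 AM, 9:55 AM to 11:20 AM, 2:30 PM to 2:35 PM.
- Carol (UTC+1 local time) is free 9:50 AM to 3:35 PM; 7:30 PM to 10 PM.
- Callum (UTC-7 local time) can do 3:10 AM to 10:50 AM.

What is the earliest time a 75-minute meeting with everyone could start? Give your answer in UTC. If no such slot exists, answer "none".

Bashir in UTC: 10:10-14:35, 14:55-16:20, 19:30-19:35 (add 5h to convert from UTC-5).
Carol in UTC: 08:50-14:35, 18:30-21:00 (subtract 1h to convert from UTC+1).
Callum in UTC: 10:10-17:50 (add 7h to convert from UTC-7).
Bashir ∩ Carol: 10:10-14:35, 19:30-19:35.
Bashir ∩ Carol ∩ Callum: 10:10-14:35.
So the common availability across everyone is 10:10-14:35.
The first common window of at least 75 minutes is 10:10-14:35, so the earliest start is 10:10.

10:10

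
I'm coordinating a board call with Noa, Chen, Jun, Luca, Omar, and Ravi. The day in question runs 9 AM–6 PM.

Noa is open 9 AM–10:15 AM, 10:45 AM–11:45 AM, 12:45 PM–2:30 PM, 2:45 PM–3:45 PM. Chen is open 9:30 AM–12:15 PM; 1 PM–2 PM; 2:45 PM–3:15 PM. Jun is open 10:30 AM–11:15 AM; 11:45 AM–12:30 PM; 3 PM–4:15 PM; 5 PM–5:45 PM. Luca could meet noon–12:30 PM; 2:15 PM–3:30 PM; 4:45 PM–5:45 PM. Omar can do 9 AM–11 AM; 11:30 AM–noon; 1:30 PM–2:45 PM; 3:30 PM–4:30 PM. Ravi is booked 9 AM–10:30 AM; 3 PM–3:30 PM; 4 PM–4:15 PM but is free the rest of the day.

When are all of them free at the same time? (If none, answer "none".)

Noa free: 09:00-10:15, 10:45-11:45, 12:45-14:30, 14:45-15:45.
Chen free: 09:30-12:15, 13:00-14:00, 14:45-15:15.
Jun free: 10:30-11:15, 11:45-12:30, 15:00-16:15, 17:00-17:45.
Luca free: 12:00-12:30, 14:15-15:30, 16:45-17:45.
Omar free: 09:00-11:00, 11:30-12:00, 13:30-14:45, 15:30-16:30.
Ravi free: 10:30-15:00, 15:30-16:00, 16:15-18:00 (invert busy blocks within the working day).
Noa ∩ Chen: 09:30-10:15, 10:45-11:45, 13:00-14:00, 14:45-15:15.
Noa ∩ Chen ∩ Jun: 10:45-11:15, 15:00-15:15.
Noa ∩ Chen ∩ Jun ∩ Luca: 15:00-15:15.
Noa ∩ Chen ∩ Jun ∩ Luca ∩ Omar: ∅.
Noa ∩ Chen ∩ Jun ∩ Luca ∩ Omar ∩ Ravi: ∅.
There is no time when everyone is free.

none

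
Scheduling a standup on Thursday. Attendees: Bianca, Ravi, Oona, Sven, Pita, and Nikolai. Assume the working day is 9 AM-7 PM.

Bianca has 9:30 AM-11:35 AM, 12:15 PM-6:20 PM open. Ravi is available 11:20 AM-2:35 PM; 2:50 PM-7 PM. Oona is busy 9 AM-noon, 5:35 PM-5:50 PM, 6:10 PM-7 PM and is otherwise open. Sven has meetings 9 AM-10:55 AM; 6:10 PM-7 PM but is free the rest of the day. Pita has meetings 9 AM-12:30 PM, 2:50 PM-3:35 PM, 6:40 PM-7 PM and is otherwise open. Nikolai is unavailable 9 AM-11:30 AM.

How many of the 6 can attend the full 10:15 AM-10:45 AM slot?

Bianca free: 09:30-11:35, 12:15-18:20.
Ravi free: 11:20-14:35, 14:50-19:00.
Oona free: 12:00-17:35, 17:50-18:10 (invert busy blocks within the working day).
Sven free: 10:55-18:10 (invert busy blocks within the working day).
Pita free: 12:30-14:50, 15:35-18:40 (invert busy blocks within the working day).
Nikolai free: 11:30-19:00 (invert busy blocks within the working day).
Bianca can make the full 10:15-10:45 slot — that's 1.

1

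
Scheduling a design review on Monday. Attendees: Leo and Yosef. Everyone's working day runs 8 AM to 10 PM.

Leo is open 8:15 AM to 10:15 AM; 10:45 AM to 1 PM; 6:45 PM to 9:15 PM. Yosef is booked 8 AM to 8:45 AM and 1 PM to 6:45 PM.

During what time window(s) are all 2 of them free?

08:45-10:15, 10:45-13:00, 18:45-21:15

Leo free: 08:15-10:15, 10:45-13:00, 18:45-21:15.
Yosef free: 08:45-13:00, 18:45-22:00 (invert busy blocks within the working day).
Leo ∩ Yosef: 08:45-10:15, 10:45-13:00, 18:45-21:15.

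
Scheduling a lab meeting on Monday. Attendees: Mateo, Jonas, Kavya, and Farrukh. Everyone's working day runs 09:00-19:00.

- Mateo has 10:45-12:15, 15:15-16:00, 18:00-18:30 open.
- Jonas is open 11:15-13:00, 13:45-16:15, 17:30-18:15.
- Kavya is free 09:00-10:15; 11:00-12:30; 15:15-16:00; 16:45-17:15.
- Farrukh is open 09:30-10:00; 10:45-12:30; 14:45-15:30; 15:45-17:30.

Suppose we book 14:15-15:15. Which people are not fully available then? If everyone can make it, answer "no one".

Mateo: not fully free for 14:15-15:15. Jonas: free for 14:15-15:15. Kavya: not fully free for 14:15-15:15. Farrukh: not fully free for 14:15-15:15.

Farrukh, Kavya, Mateo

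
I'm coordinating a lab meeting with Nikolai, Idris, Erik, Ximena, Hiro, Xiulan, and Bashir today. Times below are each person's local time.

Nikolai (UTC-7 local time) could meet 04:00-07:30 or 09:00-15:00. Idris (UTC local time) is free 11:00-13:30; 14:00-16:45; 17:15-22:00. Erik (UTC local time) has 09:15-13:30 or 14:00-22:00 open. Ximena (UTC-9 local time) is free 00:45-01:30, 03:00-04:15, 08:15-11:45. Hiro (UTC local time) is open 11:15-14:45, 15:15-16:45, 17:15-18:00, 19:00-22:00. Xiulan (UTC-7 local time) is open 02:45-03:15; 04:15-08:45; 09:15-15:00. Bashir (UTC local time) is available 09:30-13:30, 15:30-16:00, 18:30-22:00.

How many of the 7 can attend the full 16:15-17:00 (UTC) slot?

Nikolai in UTC: 11:00-14:30, 16:00-22:00 (add 7h to convert from UTC-7).
Idris in UTC: 11:00-13:30, 14:00-16:45, 17:15-22:00.
Erik in UTC: 09:15-13:30, 14:00-22:00.
Ximena in UTC: 09:45-10:30, 12:00-13:15, 17:15-20:45 (add 9h to convert from UTC-9).
Hiro in UTC: 11:15-14:45, 15:15-16:45, 17:15-18:00, 19:00-22:00.
Xiulan in UTC: 09:45-10:15, 11:15-15:45, 16:15-22:00 (add 7h to convert from UTC-7).
Bashir in UTC: 09:30-13:30, 15:30-16:00, 18:30-22:00.
Nikolai, Erik, and Xiulan can make the full 16:15-17:00 slot — that's 3.

3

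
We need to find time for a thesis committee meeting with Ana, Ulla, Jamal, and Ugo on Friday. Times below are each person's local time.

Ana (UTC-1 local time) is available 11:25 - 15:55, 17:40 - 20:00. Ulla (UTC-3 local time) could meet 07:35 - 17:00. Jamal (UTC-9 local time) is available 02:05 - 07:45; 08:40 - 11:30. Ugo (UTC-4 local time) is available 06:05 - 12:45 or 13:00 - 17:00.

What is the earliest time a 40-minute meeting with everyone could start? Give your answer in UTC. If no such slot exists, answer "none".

12:25

Ana in UTC: 12:25-16:55, 18:40-21:00 (add 1h to convert from UTC-1).
Ulla in UTC: 10:35-20:00 (add 3h to convert from UTC-3).
Jamal in UTC: 11:05-16:45, 17:40-20:30 (add 9h to convert from UTC-9).
Ugo in UTC: 10:05-16:45, 17:00-21:00 (add 4h to convert from UTC-4).
Ana ∩ Ulla: 12:25-16:55, 18:40-20:00.
Ana ∩ Ulla ∩ Jamal: 12:25-16:45, 18:40-20:00.
Ana ∩ Ulla ∩ Jamal ∩ Ugo: 12:25-16:45, 18:40-20:00.
The first common window of at least 40 minutes is 12:25-16:45, so the earliest start is 12:25.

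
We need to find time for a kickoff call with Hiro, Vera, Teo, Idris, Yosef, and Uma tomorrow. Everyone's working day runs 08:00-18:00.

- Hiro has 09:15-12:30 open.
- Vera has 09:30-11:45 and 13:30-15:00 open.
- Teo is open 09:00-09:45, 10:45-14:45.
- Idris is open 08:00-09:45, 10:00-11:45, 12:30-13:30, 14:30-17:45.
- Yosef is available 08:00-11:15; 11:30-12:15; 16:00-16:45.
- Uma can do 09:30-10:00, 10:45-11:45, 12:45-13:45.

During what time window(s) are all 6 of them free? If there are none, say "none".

09:30-09:45, 10:45-11:15, 11:30-11:45

Hiro ∩ Vera: 09:30-11:45.
Hiro ∩ Vera ∩ Teo: 09:30-09:45, 10:45-11:45.
Hiro ∩ Vera ∩ Teo ∩ Idris: 09:30-09:45, 10:45-11:45.
Hiro ∩ Vera ∩ Teo ∩ Idris ∩ Yosef: 09:30-09:45, 10:45-11:15, 11:30-11:45.
Hiro ∩ Vera ∩ Teo ∩ Idris ∩ Yosef ∩ Uma: 09:30-09:45, 10:45-11:15, 11:30-11:45.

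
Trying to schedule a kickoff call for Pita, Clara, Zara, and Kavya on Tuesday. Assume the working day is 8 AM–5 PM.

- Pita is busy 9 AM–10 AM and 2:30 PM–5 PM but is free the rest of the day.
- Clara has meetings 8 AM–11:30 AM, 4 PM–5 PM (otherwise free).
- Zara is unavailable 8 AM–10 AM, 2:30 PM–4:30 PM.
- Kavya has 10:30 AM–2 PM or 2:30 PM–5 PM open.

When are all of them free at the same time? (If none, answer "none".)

Pita free: 08:00-09:00, 10:00-14:30 (invert busy blocks within the working day).
Clara free: 11:30-16:00 (invert busy blocks within the working day).
Zara free: 10:00-14:30, 16:30-17:00 (invert busy blocks within the working day).
Kavya free: 10:30-14:00, 14:30-17:00.
Pita ∩ Clara: 11:30-14:30.
Pita ∩ Clara ∩ Zara: 11:30-14:30.
Pita ∩ Clara ∩ Zara ∩ Kavya: 11:30-14:00.

11:30-14:00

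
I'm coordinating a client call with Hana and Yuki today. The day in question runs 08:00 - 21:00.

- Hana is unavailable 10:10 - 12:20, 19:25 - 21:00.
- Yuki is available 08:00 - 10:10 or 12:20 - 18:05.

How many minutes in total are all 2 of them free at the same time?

Hana free: 08:00-10:10, 12:20-19:25 (invert busy blocks within the working day).
Yuki free: 08:00-10:10, 12:20-18:05.
Hana ∩ Yuki: 08:00-10:10, 12:20-18:05.
Those are the intersection windows.
Summing the common windows: 130 + 345 = 475 minutes.

475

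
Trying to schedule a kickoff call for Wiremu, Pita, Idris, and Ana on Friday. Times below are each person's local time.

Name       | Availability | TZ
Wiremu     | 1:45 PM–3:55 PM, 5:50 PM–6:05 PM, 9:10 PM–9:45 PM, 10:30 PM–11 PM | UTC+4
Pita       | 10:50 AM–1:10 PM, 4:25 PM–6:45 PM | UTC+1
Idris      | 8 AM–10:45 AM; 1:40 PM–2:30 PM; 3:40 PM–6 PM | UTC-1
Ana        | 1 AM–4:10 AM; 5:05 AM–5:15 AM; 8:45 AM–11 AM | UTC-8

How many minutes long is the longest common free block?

Wiremu in UTC: 09:45-11:55, 13:50-14:05, 17:10-17:45, 18:30-19:00 (subtract 4h to convert from UTC+4).
Pita in UTC: 09:50-12:10, 15:25-17:45 (subtract 1h to convert from UTC+1).
Idris in UTC: 09:00-11:45, 14:40-15:30, 16:40-19:00 (add 1h to convert from UTC-1).
Ana in UTC: 09:00-12:10, 13:05-13:15, 16:45-19:00 (add 8h to convert from UTC-8).
Wiremu ∩ Pita: 09:50-11:55, 17:10-17:45.
Wiremu ∩ Pita ∩ Idris: 09:50-11:45, 17:10-17:45.
Wiremu ∩ Pita ∩ Idris ∩ Ana: 09:50-11:45, 17:10-17:45.
The longest is 09:50-11:45 at 115 minutes.

115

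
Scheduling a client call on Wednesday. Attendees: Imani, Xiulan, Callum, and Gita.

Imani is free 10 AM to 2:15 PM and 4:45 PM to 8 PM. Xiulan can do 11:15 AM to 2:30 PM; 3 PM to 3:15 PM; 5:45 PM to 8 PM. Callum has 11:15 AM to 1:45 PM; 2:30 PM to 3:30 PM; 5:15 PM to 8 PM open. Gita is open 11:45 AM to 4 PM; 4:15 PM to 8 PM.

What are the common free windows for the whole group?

Imani ∩ Xiulan: 11:15-14:15, 17:45-20:00.
Imani ∩ Xiulan ∩ Callum: 11:15-13:45, 17:45-20:00.
Imani ∩ Xiulan ∩ Callum ∩ Gita: 11:45-13:45, 17:45-20:00.

11:45-13:45, 17:45-20:00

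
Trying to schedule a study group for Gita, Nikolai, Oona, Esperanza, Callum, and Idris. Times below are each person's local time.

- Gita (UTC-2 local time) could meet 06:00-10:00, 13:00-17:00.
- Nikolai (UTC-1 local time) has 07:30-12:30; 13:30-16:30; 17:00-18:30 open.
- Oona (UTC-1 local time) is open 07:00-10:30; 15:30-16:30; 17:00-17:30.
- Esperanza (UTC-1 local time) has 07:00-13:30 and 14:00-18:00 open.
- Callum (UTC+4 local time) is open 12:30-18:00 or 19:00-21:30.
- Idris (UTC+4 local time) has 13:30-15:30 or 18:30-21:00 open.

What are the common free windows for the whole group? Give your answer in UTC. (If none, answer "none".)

Gita in UTC: 08:00-12:00, 15:00-19:00 (add 2h to convert from UTC-2).
Nikolai in UTC: 08:30-13:30, 14:30-17:30, 18:00-19:30 (add 1h to convert from UTC-1).
Oona in UTC: 08:00-11:30, 16:30-17:30, 18:00-18:30 (add 1h to convert from UTC-1).
Esperanza in UTC: 08:00-14:30, 15:00-19:00 (add 1h to convert from UTC-1).
Callum in UTC: 08:30-14:00, 15:00-17:30 (subtract 4h to convert from UTC+4).
Idris in UTC: 09:30-11:30, 14:30-17:00 (subtract 4h to convert from UTC+4).
Gita ∩ Nikolai: 08:30-12:00, 15:00-17:30, 18:00-19:00.
Gita ∩ Nikolai ∩ Oona: 08:30-11:30, 16:30-17:30, 18:00-18:30.
Gita ∩ Nikolai ∩ Oona ∩ Esperanza: 08:30-11:30, 16:30-17:30, 18:00-18:30.
Gita ∩ Nikolai ∩ Oona ∩ Esperanza ∩ Callum: 08:30-11:30, 16:30-17:30.
Gita ∩ Nikolai ∩ Oona ∩ Esperanza ∩ Callum ∩ Idris: 09:30-11:30, 16:30-17:00.
Those are the intersection windows.

09:30-11:30, 16:30-17:00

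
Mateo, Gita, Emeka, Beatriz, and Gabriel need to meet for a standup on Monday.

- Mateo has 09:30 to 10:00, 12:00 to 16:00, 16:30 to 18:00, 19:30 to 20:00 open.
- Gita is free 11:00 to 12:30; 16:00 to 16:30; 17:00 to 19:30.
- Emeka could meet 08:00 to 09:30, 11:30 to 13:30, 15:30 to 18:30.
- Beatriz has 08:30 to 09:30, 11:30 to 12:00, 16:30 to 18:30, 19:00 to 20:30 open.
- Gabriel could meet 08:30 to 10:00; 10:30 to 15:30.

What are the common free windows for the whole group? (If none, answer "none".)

none

Mateo ∩ Gita: 12:00-12:30, 17:00-18:00.
Mateo ∩ Gita ∩ Emeka: 12:00-12:30, 17:00-18:00.
Mateo ∩ Gita ∩ Emeka ∩ Beatriz: 17:00-18:00.
Mateo ∩ Gita ∩ Emeka ∩ Beatriz ∩ Gabriel: ∅.
There is no time when everyone is free.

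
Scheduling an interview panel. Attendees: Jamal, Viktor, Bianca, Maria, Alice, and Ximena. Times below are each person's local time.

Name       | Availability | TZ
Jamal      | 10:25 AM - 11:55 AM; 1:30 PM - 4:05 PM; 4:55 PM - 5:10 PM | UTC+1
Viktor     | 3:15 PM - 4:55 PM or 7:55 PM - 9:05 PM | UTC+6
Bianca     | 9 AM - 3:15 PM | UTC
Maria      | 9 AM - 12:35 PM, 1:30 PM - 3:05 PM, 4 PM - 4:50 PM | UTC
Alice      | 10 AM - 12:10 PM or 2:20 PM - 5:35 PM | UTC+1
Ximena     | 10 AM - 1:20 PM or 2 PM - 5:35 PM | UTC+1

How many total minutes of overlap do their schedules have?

160

Jamal in UTC: 09:25-10:55, 12:30-15:05, 15:55-16:10 (subtract 1h to convert from UTC+1).
Viktor in UTC: 09:15-10:55, 13:55-15:05 (subtract 6h to convert from UTC+6).
Bianca in UTC: 09:00-15:15.
Maria in UTC: 09:00-12:35, 13:30-15:05, 16:00-16:50.
Alice in UTC: 09:00-11:10, 13:20-16:35 (subtract 1h to convert from UTC+1).
Ximena in UTC: 09:00-12:20, 13:00-16:35 (subtract 1h to convert from UTC+1).
Jamal ∩ Viktor: 09:25-10:55, 13:55-15:05.
Jamal ∩ Viktor ∩ Bianca: 09:25-10:55, 13:55-15:05.
Jamal ∩ Viktor ∩ Bianca ∩ Maria: 09:25-10:55, 13:55-15:05.
Jamal ∩ Viktor ∩ Bianca ∩ Maria ∩ Alice: 09:25-10:55, 13:55-15:05.
Jamal ∩ Viktor ∩ Bianca ∩ Maria ∩ Alice ∩ Ximena: 09:25-10:55, 13:55-15:05.
So the common availability across everyone is 09:25-10:55, 13:55-15:05.
Summing the common windows: 90 + 70 = 160 minutes.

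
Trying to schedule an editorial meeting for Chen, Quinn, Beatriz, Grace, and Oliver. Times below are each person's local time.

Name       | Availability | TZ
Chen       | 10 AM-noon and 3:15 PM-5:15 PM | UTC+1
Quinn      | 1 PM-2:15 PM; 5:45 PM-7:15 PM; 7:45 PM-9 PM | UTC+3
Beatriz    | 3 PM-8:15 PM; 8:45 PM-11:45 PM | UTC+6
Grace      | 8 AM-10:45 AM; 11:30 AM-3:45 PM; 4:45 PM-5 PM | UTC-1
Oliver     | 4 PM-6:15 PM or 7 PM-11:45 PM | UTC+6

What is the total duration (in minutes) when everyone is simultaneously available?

Chen in UTC: 09:00-11:00, 14:15-16:15 (subtract 1h to convert from UTC+1).
Quinn in UTC: 10:00-11:15, 14:45-16:15, 16:45-18:00 (subtract 3h to convert from UTC+3).
Beatriz in UTC: 09:00-14:15, 14:45-17:45 (subtract 6h to convert from UTC+6).
Grace in UTC: 09:00-11:45, 12:30-16:45, 17:45-18:00 (add 1h to convert from UTC-1).
Oliver in UTC: 10:00-12:15, 13:00-17:45 (subtract 6h to convert from UTC+6).
Chen ∩ Quinn: 10:00-11:00, 14:45-16:15.
Chen ∩ Quinn ∩ Beatriz: 10:00-11:00, 14:45-16:15.
Chen ∩ Quinn ∩ Beatriz ∩ Grace: 10:00-11:00, 14:45-16:15.
Chen ∩ Quinn ∩ Beatriz ∩ Grace ∩ Oliver: 10:00-11:00, 14:45-16:15.
Those are the intersection windows.
Summing the common windows: 60 + 90 = 150 minutes.

150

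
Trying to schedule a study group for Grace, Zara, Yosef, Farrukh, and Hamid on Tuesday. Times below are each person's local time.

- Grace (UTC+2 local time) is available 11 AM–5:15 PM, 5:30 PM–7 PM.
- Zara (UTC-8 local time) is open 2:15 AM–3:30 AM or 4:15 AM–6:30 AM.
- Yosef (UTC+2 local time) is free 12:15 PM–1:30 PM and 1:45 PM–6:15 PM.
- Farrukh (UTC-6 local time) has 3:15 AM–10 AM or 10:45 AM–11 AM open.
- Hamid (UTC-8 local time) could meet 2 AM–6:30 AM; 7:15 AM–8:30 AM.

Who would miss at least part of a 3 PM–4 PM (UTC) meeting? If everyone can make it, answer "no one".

Grace in UTC: 09:00-15:15, 15:30-17:00 (subtract 2h to convert from UTC+2).
Zara in UTC: 10:15-11:30, 12:15-14:30 (add 8h to convert from UTC-8).
Yosef in UTC: 10:15-11:30, 11:45-16:15 (subtract 2h to convert from UTC+2).
Farrukh in UTC: 09:15-16:00, 16:45-17:00 (add 6h to convert from UTC-6).
Hamid in UTC: 10:00-14:30, 15:15-16:30 (add 8h to convert from UTC-8).
Grace: not fully free for 15:00-16:00. Zara: not fully free for 15:00-16:00. Yosef: free for 15:00-16:00. Farrukh: free for 15:00-16:00. Hamid: not fully free for 15:00-16:00.

Grace, Hamid, Zara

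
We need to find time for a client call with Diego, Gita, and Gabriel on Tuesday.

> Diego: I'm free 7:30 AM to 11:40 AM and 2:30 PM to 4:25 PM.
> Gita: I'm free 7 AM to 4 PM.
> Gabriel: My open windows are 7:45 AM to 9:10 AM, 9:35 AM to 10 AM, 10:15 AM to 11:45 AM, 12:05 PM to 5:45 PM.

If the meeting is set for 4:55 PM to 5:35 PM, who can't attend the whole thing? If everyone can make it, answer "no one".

Diego, Gita

Diego: not fully free for 16:55-17:35. Gita: not fully free for 16:55-17:35. Gabriel: free for 16:55-17:35.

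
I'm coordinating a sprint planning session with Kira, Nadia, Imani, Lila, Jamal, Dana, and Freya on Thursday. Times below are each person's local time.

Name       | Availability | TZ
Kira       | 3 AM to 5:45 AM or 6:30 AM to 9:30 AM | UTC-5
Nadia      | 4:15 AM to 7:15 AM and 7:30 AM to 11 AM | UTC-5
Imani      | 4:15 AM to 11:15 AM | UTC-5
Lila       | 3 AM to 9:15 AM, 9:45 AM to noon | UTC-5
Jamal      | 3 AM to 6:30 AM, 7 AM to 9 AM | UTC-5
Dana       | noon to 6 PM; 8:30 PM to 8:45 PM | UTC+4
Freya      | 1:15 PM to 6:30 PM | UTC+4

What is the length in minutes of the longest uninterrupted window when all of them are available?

Kira in UTC: 08:00-10:45, 11:30-14:30 (add 5h to convert from UTC-5).
Nadia in UTC: 09:15-12:15, 12:30-16:00 (add 5h to convert from UTC-5).
Imani in UTC: 09:15-16:15 (add 5h to convert from UTC-5).
Lila in UTC: 08:00-14:15, 14:45-17:00 (add 5h to convert from UTC-5).
Jamal in UTC: 08:00-11:30, 12:00-14:00 (add 5h to convert from UTC-5).
Dana in UTC: 08:00-14:00, 16:30-16:45 (subtract 4h to convert from UTC+4).
Freya in UTC: 09:15-14:30 (subtract 4h to convert from UTC+4).
Kira ∩ Nadia: 09:15-10:45, 11:30-12:15, 12:30-14:30.
Kira ∩ Nadia ∩ Imani: 09:15-10:45, 11:30-12:15, 12:30-14:30.
Kira ∩ Nadia ∩ Imani ∩ Lila: 09:15-10:45, 11:30-12:15, 12:30-14:15.
Kira ∩ Nadia ∩ Imani ∩ Lila ∩ Jamal: 09:15-10:45, 12:00-12:15, 12:30-14:00.
Kira ∩ Nadia ∩ Imani ∩ Lila ∩ Jamal ∩ Dana: 09:15-10:45, 12:00-12:15, 12:30-14:00.
Kira ∩ Nadia ∩ Imani ∩ Lila ∩ Jamal ∩ Dana ∩ Freya: 09:15-10:45, 12:00-12:15, 12:30-14:00.
The longest is 09:15-10:45 at 90 minutes.

90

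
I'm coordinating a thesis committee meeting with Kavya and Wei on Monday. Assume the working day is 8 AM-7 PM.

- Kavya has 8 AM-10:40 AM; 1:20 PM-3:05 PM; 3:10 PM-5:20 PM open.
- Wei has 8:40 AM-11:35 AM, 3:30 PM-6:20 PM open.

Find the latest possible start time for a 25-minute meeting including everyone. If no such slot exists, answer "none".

Kavya ∩ Wei: 08:40-10:40, 15:30-17:20.
The last common window of at least 25 minutes is 15:30-17:20; a 25-minute meeting can start as late as 16:55 and still end by 17:20.

16:55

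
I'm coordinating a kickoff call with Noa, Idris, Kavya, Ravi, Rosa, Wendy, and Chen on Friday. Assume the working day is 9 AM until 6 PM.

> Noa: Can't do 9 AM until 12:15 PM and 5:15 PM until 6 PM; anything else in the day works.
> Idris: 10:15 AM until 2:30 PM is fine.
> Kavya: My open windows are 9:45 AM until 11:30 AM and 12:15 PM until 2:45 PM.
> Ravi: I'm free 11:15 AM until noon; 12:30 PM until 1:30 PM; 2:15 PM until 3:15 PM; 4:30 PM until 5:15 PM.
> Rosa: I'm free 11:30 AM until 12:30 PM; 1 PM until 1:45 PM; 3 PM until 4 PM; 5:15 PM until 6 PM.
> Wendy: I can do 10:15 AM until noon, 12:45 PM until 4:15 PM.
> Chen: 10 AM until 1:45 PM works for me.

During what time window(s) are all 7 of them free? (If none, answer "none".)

13:00-13:30

Noa free: 12:15-17:15 (invert busy blocks within the working day).
Idris free: 10:15-14:30.
Kavya free: 09:45-11:30, 12:15-14:45.
Ravi free: 11:15-12:00, 12:30-13:30, 14:15-15:15, 16:30-17:15.
Rosa free: 11:30-12:30, 13:00-13:45, 15:00-16:00, 17:15-18:00.
Wendy free: 10:15-12:00, 12:45-16:15.
Chen free: 10:00-13:45.
Noa ∩ Idris: 12:15-14:30.
Noa ∩ Idris ∩ Kavya: 12:15-14:30.
Noa ∩ Idris ∩ Kavya ∩ Ravi: 12:30-13:30, 14:15-14:30.
Noa ∩ Idris ∩ Kavya ∩ Ravi ∩ Rosa: 13:00-13:30.
Noa ∩ Idris ∩ Kavya ∩ Ravi ∩ Rosa ∩ Wendy: 13:00-13:30.
Noa ∩ Idris ∩ Kavya ∩ Ravi ∩ Rosa ∩ Wendy ∩ Chen: 13:00-13:30.
So the common availability across everyone is 13:00-13:30.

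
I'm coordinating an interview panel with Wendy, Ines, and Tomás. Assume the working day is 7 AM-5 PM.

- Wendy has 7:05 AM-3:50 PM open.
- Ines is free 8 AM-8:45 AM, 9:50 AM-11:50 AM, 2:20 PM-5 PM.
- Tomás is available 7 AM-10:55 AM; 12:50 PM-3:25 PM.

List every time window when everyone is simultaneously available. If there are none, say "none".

Wendy ∩ Ines: 08:00-08:45, 09:50-11:50, 14:20-15:50.
Wendy ∩ Ines ∩ Tomás: 08:00-08:45, 09:50-10:55, 14:20-15:25.

08:00-08:45, 09:50-10:55, 14:20-15:25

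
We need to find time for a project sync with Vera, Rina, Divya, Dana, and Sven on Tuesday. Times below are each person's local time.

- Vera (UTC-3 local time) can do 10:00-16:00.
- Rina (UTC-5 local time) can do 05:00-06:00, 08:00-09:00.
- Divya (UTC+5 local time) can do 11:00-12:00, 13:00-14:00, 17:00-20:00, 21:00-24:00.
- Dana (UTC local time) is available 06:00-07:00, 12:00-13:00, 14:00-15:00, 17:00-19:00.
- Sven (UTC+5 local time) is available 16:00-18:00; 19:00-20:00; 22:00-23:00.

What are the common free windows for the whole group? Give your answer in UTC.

none

Vera in UTC: 13:00-19:00 (add 3h to convert from UTC-3).
Rina in UTC: 10:00-11:00, 13:00-14:00 (add 5h to convert from UTC-5).
Divya in UTC: 06:00-07:00, 08:00-09:00, 12:00-15:00, 16:00-19:00 (subtract 5h to convert from UTC+5).
Dana in UTC: 06:00-07:00, 12:00-13:00, 14:00-15:00, 17:00-19:00.
Sven in UTC: 11:00-13:00, 14:00-15:00, 17:00-18:00 (subtract 5h to convert from UTC+5).
Vera ∩ Rina: 13:00-14:00.
Vera ∩ Rina ∩ Divya: 13:00-14:00.
Vera ∩ Rina ∩ Divya ∩ Dana: ∅.
Vera ∩ Rina ∩ Divya ∩ Dana ∩ Sven: ∅.
There is no time when everyone is free.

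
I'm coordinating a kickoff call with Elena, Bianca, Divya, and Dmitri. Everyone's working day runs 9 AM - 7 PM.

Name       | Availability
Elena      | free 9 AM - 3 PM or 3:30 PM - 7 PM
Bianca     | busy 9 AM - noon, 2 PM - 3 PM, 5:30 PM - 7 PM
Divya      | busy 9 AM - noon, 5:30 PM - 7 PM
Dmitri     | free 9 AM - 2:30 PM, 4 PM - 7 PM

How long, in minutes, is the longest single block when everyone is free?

Elena free: 09:00-15:00, 15:30-19:00.
Bianca free: 12:00-14:00, 15:00-17:30 (invert busy blocks within the working day).
Divya free: 12:00-17:30 (invert busy blocks within the working day).
Dmitri free: 09:00-14:30, 16:00-19:00.
Elena ∩ Bianca: 12:00-14:00, 15:30-17:30.
Elena ∩ Bianca ∩ Divya: 12:00-14:00, 15:30-17:30.
Elena ∩ Bianca ∩ Divya ∩ Dmitri: 12:00-14:00, 16:00-17:30.
The longest is 12:00-14:00 at 120 minutes.

120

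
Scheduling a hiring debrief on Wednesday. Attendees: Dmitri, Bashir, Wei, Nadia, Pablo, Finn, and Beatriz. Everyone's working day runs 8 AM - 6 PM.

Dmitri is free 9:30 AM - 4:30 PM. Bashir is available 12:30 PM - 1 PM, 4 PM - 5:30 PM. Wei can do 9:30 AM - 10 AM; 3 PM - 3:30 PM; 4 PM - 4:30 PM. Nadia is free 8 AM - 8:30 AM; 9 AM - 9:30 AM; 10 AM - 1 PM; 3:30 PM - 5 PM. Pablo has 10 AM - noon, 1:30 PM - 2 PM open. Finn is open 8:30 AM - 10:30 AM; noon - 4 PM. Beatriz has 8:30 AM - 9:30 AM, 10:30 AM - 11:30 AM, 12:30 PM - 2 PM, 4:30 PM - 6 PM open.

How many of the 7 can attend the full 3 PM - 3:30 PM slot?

Dmitri, Wei, and Finn can make the full 15:00-15:30 slot — that's 3.

3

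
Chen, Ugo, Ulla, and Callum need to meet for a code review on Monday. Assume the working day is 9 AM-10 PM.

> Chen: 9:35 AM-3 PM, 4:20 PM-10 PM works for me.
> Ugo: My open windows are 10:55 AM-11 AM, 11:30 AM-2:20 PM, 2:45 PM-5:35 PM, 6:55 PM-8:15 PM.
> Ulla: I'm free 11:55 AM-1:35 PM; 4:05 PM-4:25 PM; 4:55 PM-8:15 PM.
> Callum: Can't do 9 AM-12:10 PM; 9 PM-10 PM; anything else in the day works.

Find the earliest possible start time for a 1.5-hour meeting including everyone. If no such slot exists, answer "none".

Chen free: 09:35-15:00, 16:20-22:00.
Ugo free: 10:55-11:00, 11:30-14:20, 14:45-17:35, 18:55-20:15.
Ulla free: 11:55-13:35, 16:05-16:25, 16:55-20:15.
Callum free: 12:10-21:00 (invert busy blocks within the working day).
Chen ∩ Ugo: 10:55-11:00, 11:30-14:20, 14:45-15:00, 16:20-17:35, 18:55-20:15.
Chen ∩ Ugo ∩ Ulla: 11:55-13:35, 16:20-16:25, 16:55-17:35, 18:55-20:15.
Chen ∩ Ugo ∩ Ulla ∩ Callum: 12:10-13:35, 16:20-16:25, 16:55-17:35, 18:55-20:15.
No common window is at least 90 minutes long.

none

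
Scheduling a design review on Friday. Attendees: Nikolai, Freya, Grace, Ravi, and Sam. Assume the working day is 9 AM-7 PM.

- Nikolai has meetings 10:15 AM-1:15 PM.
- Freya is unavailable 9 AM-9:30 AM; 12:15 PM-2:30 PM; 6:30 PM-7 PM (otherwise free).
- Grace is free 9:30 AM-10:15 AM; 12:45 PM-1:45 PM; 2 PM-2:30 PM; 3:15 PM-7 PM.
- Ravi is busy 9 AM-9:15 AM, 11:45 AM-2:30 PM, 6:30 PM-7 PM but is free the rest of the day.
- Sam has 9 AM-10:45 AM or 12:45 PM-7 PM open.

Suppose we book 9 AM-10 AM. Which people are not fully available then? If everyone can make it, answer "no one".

Freya, Grace, Ravi

Nikolai free: 09:00-10:15, 13:15-19:00 (invert busy blocks within the working day).
Freya free: 09:30-12:15, 14:30-18:30 (invert busy blocks within the working day).
Grace free: 09:30-10:15, 12:45-13:45, 14:00-14:30, 15:15-19:00.
Ravi free: 09:15-11:45, 14:30-18:30 (invert busy blocks within the working day).
Sam free: 09:00-10:45, 12:45-19:00.
Nikolai: free for 09:00-10:00. Freya: not fully free for 09:00-10:00. Grace: not fully free for 09:00-10:00. Ravi: not fully free for 09:00-10:00. Sam: free for 09:00-10:00.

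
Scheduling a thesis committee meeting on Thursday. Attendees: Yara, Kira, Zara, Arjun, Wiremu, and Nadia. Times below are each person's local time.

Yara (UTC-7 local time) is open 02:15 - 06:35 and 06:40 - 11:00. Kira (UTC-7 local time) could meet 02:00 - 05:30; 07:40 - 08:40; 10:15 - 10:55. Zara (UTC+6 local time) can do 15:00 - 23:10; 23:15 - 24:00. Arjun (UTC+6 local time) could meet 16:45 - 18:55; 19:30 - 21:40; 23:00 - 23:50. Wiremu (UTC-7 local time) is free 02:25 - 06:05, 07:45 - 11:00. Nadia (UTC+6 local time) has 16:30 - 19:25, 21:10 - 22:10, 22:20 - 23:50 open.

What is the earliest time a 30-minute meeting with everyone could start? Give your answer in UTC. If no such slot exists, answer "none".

10:45

Yara in UTC: 09:15-13:35, 13:40-18:00 (add 7h to convert from UTC-7).
Kira in UTC: 09:00-12:30, 14:40-15:40, 17:15-17:55 (add 7h to convert from UTC-7).
Zara in UTC: 09:00-17:10, 17:15-18:00 (subtract 6h to convert from UTC+6).
Arjun in UTC: 10:45-12:55, 13:30-15:40, 17:00-17:50 (subtract 6h to convert from UTC+6).
Wiremu in UTC: 09:25-13:05, 14:45-18:00 (add 7h to convert from UTC-7).
Nadia in UTC: 10:30-13:25, 15:10-16:10, 16:20-17:50 (subtract 6h to convert from UTC+6).
Yara ∩ Kira: 09:15-12:30, 14:40-15:40, 17:15-17:55.
Yara ∩ Kira ∩ Zara: 09:15-12:30, 14:40-15:40, 17:15-17:55.
Yara ∩ Kira ∩ Zara ∩ Arjun: 10:45-12:30, 14:40-15:40, 17:15-17:50.
Yara ∩ Kira ∩ Zara ∩ Arjun ∩ Wiremu: 10:45-12:30, 14:45-15:40, 17:15-17:50.
Yara ∩ Kira ∩ Zara ∩ Arjun ∩ Wiremu ∩ Nadia: 10:45-12:30, 15:10-15:40, 17:15-17:50.
So the common availability across everyone is 10:45-12:30, 15:10-15:40, 17:15-17:50.
The first common window of at least 30 minutes is 10:45-12:30, so the earliest start is 10:45.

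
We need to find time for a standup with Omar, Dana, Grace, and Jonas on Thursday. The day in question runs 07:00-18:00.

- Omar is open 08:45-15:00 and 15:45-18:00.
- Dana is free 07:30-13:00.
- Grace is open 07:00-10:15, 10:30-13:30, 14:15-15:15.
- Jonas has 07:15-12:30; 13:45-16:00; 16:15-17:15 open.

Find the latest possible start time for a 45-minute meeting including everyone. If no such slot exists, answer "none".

11:45

Omar ∩ Dana: 08:45-13:00.
Omar ∩ Dana ∩ Grace: 08:45-10:15, 10:30-13:00.
Omar ∩ Dana ∩ Grace ∩ Jonas: 08:45-10:15, 10:30-12:30.
So the common availability across everyone is 08:45-10:15, 10:30-12:30.
The last common window of at least 45 minutes is 10:30-12:30; a 45-minute meeting can start as late as 11:45 and still end by 12:30.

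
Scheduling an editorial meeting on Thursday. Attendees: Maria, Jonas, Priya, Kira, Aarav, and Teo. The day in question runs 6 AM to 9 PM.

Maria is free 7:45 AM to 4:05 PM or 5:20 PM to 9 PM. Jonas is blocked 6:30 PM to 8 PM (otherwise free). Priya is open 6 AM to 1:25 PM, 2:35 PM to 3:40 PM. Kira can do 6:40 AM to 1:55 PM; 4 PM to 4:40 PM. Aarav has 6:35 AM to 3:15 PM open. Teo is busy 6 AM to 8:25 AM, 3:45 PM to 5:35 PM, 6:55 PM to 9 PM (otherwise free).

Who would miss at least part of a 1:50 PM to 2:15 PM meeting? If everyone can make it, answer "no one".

Maria free: 07:45-16:05, 17:20-21:00.
Jonas free: 06:00-18:30, 20:00-21:00 (invert busy blocks within the working day).
Priya free: 06:00-13:25, 14:35-15:40.
Kira free: 06:40-13:55, 16:00-16:40.
Aarav free: 06:35-15:15.
Teo free: 08:25-15:45, 17:35-18:55 (invert busy blocks within the working day).
Maria: free for 13:50-14:15. Jonas: free for 13:50-14:15. Priya: not fully free for 13:50-14:15. Kira: not fully free for 13:50-14:15. Aarav: free for 13:50-14:15. Teo: free for 13:50-14:15.

Kira, Priya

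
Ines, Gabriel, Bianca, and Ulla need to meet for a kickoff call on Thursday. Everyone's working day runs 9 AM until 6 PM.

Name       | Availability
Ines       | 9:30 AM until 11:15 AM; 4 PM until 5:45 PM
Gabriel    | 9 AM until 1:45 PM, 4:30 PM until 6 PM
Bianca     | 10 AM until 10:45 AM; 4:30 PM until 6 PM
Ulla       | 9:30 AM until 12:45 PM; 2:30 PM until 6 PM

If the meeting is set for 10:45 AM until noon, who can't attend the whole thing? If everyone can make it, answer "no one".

Bianca, Ines

Ines: not fully free for 10:45-12:00. Gabriel: free for 10:45-12:00. Bianca: not fully free for 10:45-12:00. Ulla: free for 10:45-12:00.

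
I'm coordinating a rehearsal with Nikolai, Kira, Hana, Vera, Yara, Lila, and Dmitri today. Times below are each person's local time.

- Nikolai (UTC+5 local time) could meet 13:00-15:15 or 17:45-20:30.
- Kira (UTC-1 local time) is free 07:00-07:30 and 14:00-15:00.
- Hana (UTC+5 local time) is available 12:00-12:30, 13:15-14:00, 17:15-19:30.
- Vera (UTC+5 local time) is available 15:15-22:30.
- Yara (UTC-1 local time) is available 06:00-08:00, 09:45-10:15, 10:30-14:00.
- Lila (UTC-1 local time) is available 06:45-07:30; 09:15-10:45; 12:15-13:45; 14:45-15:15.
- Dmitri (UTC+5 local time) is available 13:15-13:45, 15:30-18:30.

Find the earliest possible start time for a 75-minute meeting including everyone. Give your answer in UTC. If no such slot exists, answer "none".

Nikolai in UTC: 08:00-10:15, 12:45-15:30 (subtract 5h to convert from UTC+5).
Kira in UTC: 08:00-08:30, 15:00-16:00 (add 1h to convert from UTC-1).
Hana in UTC: 07:00-07:30, 08:15-09:00, 12:15-14:30 (subtract 5h to convert from UTC+5).
Vera in UTC: 10:15-17:30 (subtract 5h to convert from UTC+5).
Yara in UTC: 07:00-09:00, 10:45-11:15, 11:30-15:00 (add 1h to convert from UTC-1).
Lila in UTC: 07:45-08:30, 10:15-11:45, 13:15-14:45, 15:45-16:15 (add 1h to convert from UTC-1).
Dmitri in UTC: 08:15-08:45, 10:30-13:30 (subtract 5h to convert from UTC+5).
Nikolai ∩ Kira: 08:00-08:30, 15:00-15:30.
Nikolai ∩ Kira ∩ Hana: 08:15-08:30.
Nikolai ∩ Kira ∩ Hana ∩ Vera: ∅.
Nikolai ∩ Kira ∩ Hana ∩ Vera ∩ Yara: ∅.
Nikolai ∩ Kira ∩ Hana ∩ Vera ∩ Yara ∩ Lila: ∅.
Nikolai ∩ Kira ∩ Hana ∩ Vera ∩ Yara ∩ Lila ∩ Dmitri: ∅.
There is no time when everyone is free.
No common window is at least 75 minutes long.

none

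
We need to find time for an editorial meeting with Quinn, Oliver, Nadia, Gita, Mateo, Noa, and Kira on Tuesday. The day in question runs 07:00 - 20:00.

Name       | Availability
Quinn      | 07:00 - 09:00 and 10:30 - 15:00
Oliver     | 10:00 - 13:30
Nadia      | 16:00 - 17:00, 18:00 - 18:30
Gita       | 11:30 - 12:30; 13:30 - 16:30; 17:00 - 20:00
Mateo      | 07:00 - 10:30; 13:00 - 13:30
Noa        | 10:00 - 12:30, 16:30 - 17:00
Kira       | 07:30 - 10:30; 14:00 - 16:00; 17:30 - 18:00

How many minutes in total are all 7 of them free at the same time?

0

Quinn ∩ Oliver: 10:30-13:30.
Quinn ∩ Oliver ∩ Nadia: ∅.
Quinn ∩ Oliver ∩ Nadia ∩ Gita: ∅.
Quinn ∩ Oliver ∩ Nadia ∩ Gita ∩ Mateo: ∅.
Quinn ∩ Oliver ∩ Nadia ∩ Gita ∩ Mateo ∩ Noa: ∅.
Quinn ∩ Oliver ∩ Nadia ∩ Gita ∩ Mateo ∩ Noa ∩ Kira: ∅.
There is no time when everyone is free.
There is no common window, so the total is 0 minutes.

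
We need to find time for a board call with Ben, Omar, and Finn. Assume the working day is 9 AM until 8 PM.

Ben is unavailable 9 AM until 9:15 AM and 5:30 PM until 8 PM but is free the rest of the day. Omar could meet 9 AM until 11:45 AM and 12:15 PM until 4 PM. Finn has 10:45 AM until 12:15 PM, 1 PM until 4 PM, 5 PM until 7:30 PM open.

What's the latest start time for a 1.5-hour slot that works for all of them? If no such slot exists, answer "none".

14:30

Ben free: 09:15-17:30 (invert busy blocks within the working day).
Omar free: 09:00-11:45, 12:15-16:00.
Finn free: 10:45-12:15, 13:00-16:00, 17:00-19:30.
Ben ∩ Omar: 09:15-11:45, 12:15-16:00.
Ben ∩ Omar ∩ Finn: 10:45-11:45, 13:00-16:00.
The last common window of at least 90 minutes is 13:00-16:00; a 90-minute meeting can start as late as 14:30 and still end by 16:00.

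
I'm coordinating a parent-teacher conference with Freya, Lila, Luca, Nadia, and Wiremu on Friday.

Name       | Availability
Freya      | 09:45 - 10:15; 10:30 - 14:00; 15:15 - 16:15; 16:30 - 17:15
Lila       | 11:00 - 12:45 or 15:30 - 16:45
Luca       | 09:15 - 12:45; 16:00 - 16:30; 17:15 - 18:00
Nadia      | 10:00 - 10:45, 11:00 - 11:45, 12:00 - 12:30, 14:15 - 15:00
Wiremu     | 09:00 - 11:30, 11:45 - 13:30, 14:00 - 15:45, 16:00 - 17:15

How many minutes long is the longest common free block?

30

Freya ∩ Lila: 11:00-12:45, 15:30-16:15, 16:30-16:45.
Freya ∩ Lila ∩ Luca: 11:00-12:45, 16:00-16:15.
Freya ∩ Lila ∩ Luca ∩ Nadia: 11:00-11:45, 12:00-12:30.
Freya ∩ Lila ∩ Luca ∩ Nadia ∩ Wiremu: 11:00-11:30, 12:00-12:30.
The longest is 11:00-11:30 at 30 minutes.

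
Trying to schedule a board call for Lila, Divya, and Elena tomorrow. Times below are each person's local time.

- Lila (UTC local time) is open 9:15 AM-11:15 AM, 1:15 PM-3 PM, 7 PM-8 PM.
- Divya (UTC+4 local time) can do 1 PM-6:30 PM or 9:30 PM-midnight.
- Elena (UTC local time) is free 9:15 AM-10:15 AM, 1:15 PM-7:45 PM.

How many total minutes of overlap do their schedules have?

180

Lila in UTC: 09:15-11:15, 13:15-15:00, 19:00-20:00.
Divya in UTC: 09:00-14:30, 17:30-20:00 (subtract 4h to convert from UTC+4).
Elena in UTC: 09:15-10:15, 13:15-19:45.
Lila ∩ Divya: 09:15-11:15, 13:15-14:30, 19:00-20:00.
Lila ∩ Divya ∩ Elena: 09:15-10:15, 13:15-14:30, 19:00-19:45.
Those are the intersection windows.
Summing the common windows: 60 + 75 + 45 = 180 minutes.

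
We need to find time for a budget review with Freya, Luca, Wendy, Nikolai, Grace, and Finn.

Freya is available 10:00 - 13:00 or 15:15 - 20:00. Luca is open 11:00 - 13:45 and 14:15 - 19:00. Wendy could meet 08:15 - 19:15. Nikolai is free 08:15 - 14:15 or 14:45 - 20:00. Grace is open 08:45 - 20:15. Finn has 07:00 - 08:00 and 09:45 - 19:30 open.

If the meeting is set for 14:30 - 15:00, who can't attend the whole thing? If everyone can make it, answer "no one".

Freya, Nikolai

Freya: not fully free for 14:30-15:00. Luca: free for 14:30-15:00. Wendy: free for 14:30-15:00. Nikolai: not fully free for 14:30-15:00. Grace: free for 14:30-15:00. Finn: free for 14:30-15:00.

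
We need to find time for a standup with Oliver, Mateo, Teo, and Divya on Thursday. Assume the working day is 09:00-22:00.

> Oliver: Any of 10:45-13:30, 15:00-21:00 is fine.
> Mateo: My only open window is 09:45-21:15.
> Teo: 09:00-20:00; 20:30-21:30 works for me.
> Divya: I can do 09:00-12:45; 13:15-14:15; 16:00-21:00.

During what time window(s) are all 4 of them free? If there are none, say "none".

Oliver ∩ Mateo: 10:45-13:30, 15:00-21:00.
Oliver ∩ Mateo ∩ Teo: 10:45-13:30, 15:00-20:00, 20:30-21:00.
Oliver ∩ Mateo ∩ Teo ∩ Divya: 10:45-12:45, 13:15-13:30, 16:00-20:00, 20:30-21:00.

10:45-12:45, 13:15-13:30, 16:00-20:00, 20:30-21:00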